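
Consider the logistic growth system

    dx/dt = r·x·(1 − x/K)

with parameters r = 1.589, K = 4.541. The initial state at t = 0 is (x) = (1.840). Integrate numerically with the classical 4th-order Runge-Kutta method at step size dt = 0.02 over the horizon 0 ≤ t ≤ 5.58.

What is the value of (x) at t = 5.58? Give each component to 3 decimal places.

(x) = (4.540)

t=0.000: state=(1.840)
step 1 (dt=0.02): k1=(1.739), k2=(1.744), k3=(1.744), k4=(1.749); state += dt/6·(k1+2k2+2k3+k4)
t=0.020: state=(1.875)
t=0.040: state=(1.910)
t=0.060: state=(1.945)
continuing one RK4 step at a time; state shown every 10 steps (Δt=0.2):
t=0.200: state=(2.196)
t=0.400: state=(2.555)
t=0.600: state=(2.900)
t=0.800: state=(3.217)
t=1.000: state=(3.494)
t=1.200: state=(3.728)
t=1.400: state=(3.919)
t=1.600: state=(4.071)
t=1.800: state=(4.189)
t=2.000: state=(4.279)
t=2.200: state=(4.347)
t=2.400: state=(4.399)
t=2.600: state=(4.436)
t=2.800: state=(4.464)
t=3.000: state=(4.485)
t=3.200: state=(4.500)
t=3.400: state=(4.511)
t=3.600: state=(4.519)
t=3.800: state=(4.525)
t=4.000: state=(4.529)
t=4.200: state=(4.533)
t=4.400: state=(4.535)
t=4.600: state=(4.537)
t=4.800: state=(4.538)
t=5.000: state=(4.539)
t=5.200: state=(4.539)
t=5.400: state=(4.540)
t=5.580: state=(4.540)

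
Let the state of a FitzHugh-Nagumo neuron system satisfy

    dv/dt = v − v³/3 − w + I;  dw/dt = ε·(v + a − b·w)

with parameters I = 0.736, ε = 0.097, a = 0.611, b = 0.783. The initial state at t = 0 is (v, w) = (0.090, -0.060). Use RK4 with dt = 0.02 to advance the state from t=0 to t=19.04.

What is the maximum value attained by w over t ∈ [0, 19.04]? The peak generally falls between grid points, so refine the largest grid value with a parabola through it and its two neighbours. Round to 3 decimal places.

t=0.000: state=(0.090, -0.060)
step 1 (dt=0.02): k1=(0.886, 0.073), k2=(0.894, 0.073), k3=(0.894, 0.073), k4=(0.902, 0.074); state += dt/6·(k1+2k2+2k3+k4)
t=0.020: state=(0.108, -0.059)
t=0.040: state=(0.126, -0.057)
t=0.060: state=(0.145, -0.055)
continuing one RK4 step at a time; state shown every 50 steps (Δt=1):
t=1.000: state=(1.310, 0.064)
t=2.000: state=(1.892, 0.276)
t=3.000: state=(1.872, 0.489)
t=4.000: state=(1.796, 0.682)
t=5.000: state=(1.714, 0.853)
t=6.000: state=(1.631, 1.004)
t=7.000: state=(1.546, 1.136)
t=8.000: state=(1.458, 1.250)
t=9.000: state=(1.366, 1.348)
t=10.000: state=(1.267, 1.429)
t=11.000: state=(1.156, 1.495)
t=12.000: state=(1.027, 1.545)
t=13.000: state=(0.862, 1.577)
t=14.000: state=(0.619, 1.589)
t=15.000: state=(0.159, 1.569)
t=16.000: state=(-0.901, 1.482)
t=17.000: state=(-1.846, 1.292)
t=18.000: state=(-1.903, 1.077)
t=19.000: state=(-1.833, 0.881)
t=19.040: state=(-1.830, 0.873)
largest grid value and its neighbours: w(13.940)=1.58912, w(13.960)=1.58913, w(13.980)=1.58912
parabola through these three points peaks at t≈13.953 with w≈1.58913

max w = 1.589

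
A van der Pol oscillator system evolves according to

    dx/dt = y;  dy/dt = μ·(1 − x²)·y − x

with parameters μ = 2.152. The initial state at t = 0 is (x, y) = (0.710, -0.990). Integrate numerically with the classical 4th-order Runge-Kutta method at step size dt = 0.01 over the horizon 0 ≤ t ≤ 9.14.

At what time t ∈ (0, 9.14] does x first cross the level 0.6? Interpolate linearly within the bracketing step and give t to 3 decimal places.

t = 0.101

t=0.000: state=(0.710, -0.990)
step 1 (dt=0.01): k1=(-0.990, -1.767), k2=(-0.999, -1.786), k3=(-0.999, -1.786), k4=(-1.008, -1.806); state += dt/6·(k1+2k2+2k3+k4)
t=0.010: state=(0.700, -1.008)
t=0.020: state=(0.690, -1.026)
t=0.030: state=(0.679, -1.045)
t=0.100: state=(0.601, -1.189)
next step: t=0.110: state=(0.589, -1.211) — x has crossed 0.6
linear interpolation between t=0.100 (0.60146) and t=0.110 (0.58946) → t≈0.101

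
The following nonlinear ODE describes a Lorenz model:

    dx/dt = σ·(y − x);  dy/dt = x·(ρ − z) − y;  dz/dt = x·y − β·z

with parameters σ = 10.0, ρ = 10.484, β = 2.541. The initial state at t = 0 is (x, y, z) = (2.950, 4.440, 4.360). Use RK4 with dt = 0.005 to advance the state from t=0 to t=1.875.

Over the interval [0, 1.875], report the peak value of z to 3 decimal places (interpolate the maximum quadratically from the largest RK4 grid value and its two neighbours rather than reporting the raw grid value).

max z = 13.125

t=0.000: state=(2.950, 4.440, 4.360)
step 1 (dt=0.005): k1=(14.900, 13.626, 2.019), k2=(14.868, 13.805, 2.274), k3=(14.873, 13.802, 2.273), k4=(14.846, 13.978, 2.529); state += dt/6·(k1+2k2+2k3+k4)
t=0.005: state=(3.024, 4.509, 4.371)
t=0.010: state=(3.098, 4.580, 4.385)
t=0.015: state=(3.173, 4.652, 4.402)
continuing one RK4 step at a time; state shown every 20 steps (Δt=0.1):
t=0.100: state=(4.469, 6.068, 5.131)
t=0.200: state=(6.103, 7.677, 7.268)
t=0.300: state=(7.310, 7.969, 10.447)
t=0.400: state=(7.185, 6.281, 12.807)
t=0.500: state=(5.782, 4.098, 12.892)
t=0.600: state=(4.206, 2.864, 11.477)
t=0.700: state=(3.203, 2.539, 9.749)
t=0.800: state=(2.833, 2.725, 8.243)
t=0.900: state=(2.938, 3.238, 7.142)
t=1.000: state=(3.407, 4.037, 6.554)
t=1.100: state=(4.179, 5.076, 6.615)
t=1.200: state=(5.147, 6.141, 7.469)
t=1.300: state=(6.040, 6.754, 9.043)
t=1.400: state=(6.428, 6.438, 10.727)
t=1.500: state=(6.058, 5.357, 11.608)
t=1.600: state=(5.194, 4.263, 11.374)
t=1.700: state=(4.350, 3.645, 10.455)
t=1.800: state=(3.836, 3.518, 9.377)
t=1.875: state=(3.704, 3.664, 8.666)
largest grid value and its neighbours: z(0.445)=13.12009, z(0.450)=13.12472, z(0.455)=13.12376
parabola through these three points peaks at t≈0.452 with z≈13.12502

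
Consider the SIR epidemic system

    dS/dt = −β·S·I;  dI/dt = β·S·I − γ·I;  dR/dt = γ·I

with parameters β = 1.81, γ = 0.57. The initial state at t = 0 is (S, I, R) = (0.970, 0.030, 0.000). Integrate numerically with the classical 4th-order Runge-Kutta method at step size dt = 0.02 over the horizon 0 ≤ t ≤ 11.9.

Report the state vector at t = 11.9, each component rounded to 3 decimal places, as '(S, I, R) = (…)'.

(S, I, R) = (0.049, 0.011, 0.940)

t=0.000: state=(0.970, 0.030, 0.000)
step 1 (dt=0.02): k1=(-0.053, 0.036, 0.017), k2=(-0.053, 0.036, 0.017), k3=(-0.053, 0.036, 0.017), k4=(-0.054, 0.036, 0.018); state += dt/6·(k1+2k2+2k3+k4)
t=0.020: state=(0.969, 0.031, 0.000)
t=0.040: state=(0.968, 0.031, 0.001)
t=0.060: state=(0.967, 0.032, 0.001)
continuing one RK4 step at a time; state shown every 25 steps (Δt=0.5):
t=0.500: state=(0.935, 0.053, 0.012)
t=1.000: state=(0.877, 0.092, 0.032)
t=1.500: state=(0.788, 0.147, 0.065)
t=2.000: state=(0.670, 0.214, 0.117)
t=2.500: state=(0.536, 0.277, 0.187)
t=3.000: state=(0.408, 0.319, 0.272)
t=3.500: state=(0.304, 0.331, 0.366)
t=4.000: state=(0.226, 0.315, 0.458)
t=4.500: state=(0.172, 0.284, 0.544)
t=5.000: state=(0.136, 0.245, 0.619)
t=5.500: state=(0.111, 0.206, 0.684)
t=6.000: state=(0.093, 0.170, 0.737)
t=6.500: state=(0.081, 0.138, 0.781)
t=7.000: state=(0.073, 0.111, 0.816)
t=7.500: state=(0.066, 0.089, 0.845)
t=8.000: state=(0.062, 0.071, 0.867)
t=8.500: state=(0.058, 0.056, 0.885)
t=9.000: state=(0.056, 0.045, 0.900)
t=9.500: state=(0.054, 0.035, 0.911)
t=10.000: state=(0.052, 0.028, 0.920)
t=10.500: state=(0.051, 0.022, 0.927)
t=11.000: state=(0.050, 0.017, 0.933)
t=11.500: state=(0.050, 0.014, 0.937)
t=11.900: state=(0.049, 0.011, 0.940)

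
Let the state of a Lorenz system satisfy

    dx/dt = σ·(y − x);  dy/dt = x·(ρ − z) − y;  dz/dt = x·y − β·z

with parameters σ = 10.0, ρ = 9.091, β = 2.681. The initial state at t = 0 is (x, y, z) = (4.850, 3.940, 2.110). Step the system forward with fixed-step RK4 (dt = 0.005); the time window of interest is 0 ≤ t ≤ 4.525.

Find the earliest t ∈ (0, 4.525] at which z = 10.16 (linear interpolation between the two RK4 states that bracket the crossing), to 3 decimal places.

t=0.000: state=(4.850, 3.940, 2.110)
step 1 (dt=0.005): k1=(-9.100, 29.918, 13.452), k2=(-8.125, 29.522, 13.633), k3=(-8.159, 29.538, 13.637), k4=(-7.215, 29.157, 13.819); state += dt/6·(k1+2k2+2k3+k4)
t=0.005: state=(4.809, 4.088, 2.178)
t=0.010: state=(4.778, 4.232, 2.248)
t=0.015: state=(4.754, 4.372, 2.320)
continuing one RK4 step at a time; state shown every 40 steps (Δt=0.2):
t=0.200: state=(6.602, 7.919, 6.799)
t=0.300: state=(7.405, 7.516, 10.135)
next step: t=0.305: state=(7.409, 7.438, 10.275) — z has crossed 10.16
linear interpolation between t=0.300 (10.13462) and t=0.305 (10.27476) → t≈0.301

t = 0.301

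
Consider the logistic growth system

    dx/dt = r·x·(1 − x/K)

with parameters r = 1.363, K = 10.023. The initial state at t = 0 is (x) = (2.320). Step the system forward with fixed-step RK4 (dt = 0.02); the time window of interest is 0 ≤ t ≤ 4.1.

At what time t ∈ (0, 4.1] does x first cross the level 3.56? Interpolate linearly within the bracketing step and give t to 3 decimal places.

t=0.000: state=(2.320)
step 1 (dt=0.02): k1=(2.430), k2=(2.448), k3=(2.448), k4=(2.466); state += dt/6·(k1+2k2+2k3+k4)
t=0.020: state=(2.369)
t=0.040: state=(2.419)
t=0.060: state=(2.469)
continuing one RK4 step at a time; state shown every 10 steps (Δt=0.2):
t=0.200: state=(2.841)
t=0.400: state=(3.427)
t=0.440: state=(3.551)
next step: t=0.460: state=(3.614) — x has crossed 3.56
linear interpolation between t=0.440 (3.55085) and t=0.460 (3.61360) → t≈0.443

t = 0.443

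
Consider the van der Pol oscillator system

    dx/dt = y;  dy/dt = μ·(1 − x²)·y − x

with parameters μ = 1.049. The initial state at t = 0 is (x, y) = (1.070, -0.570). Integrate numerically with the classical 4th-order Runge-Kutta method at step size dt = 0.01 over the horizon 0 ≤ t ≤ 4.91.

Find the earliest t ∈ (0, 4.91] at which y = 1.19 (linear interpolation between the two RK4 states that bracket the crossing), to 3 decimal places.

t=0.000: state=(1.070, -0.570)
step 1 (dt=0.01): k1=(-0.570, -0.983), k2=(-0.575, -0.983), k3=(-0.575, -0.983), k4=(-0.580, -0.984); state += dt/6·(k1+2k2+2k3+k4)
t=0.010: state=(1.064, -0.580)
t=0.020: state=(1.058, -0.590)
t=0.030: state=(1.052, -0.600)
continuing one RK4 step at a time; state shown every 20 steps (Δt=0.2):
t=0.200: state=(0.936, -0.770)
t=0.400: state=(0.760, -0.992)
t=0.600: state=(0.536, -1.258)
t=0.800: state=(0.253, -1.586)
t=1.000: state=(-0.102, -1.969)
t=1.200: state=(-0.532, -2.306)
t=1.400: state=(-1.005, -2.346)
t=1.600: state=(-1.435, -1.874)
t=1.800: state=(-1.732, -1.082)
t=2.000: state=(-1.875, -0.382)
t=2.200: state=(-1.902, 0.070)
t=2.400: state=(-1.859, 0.334)
t=2.600: state=(-1.775, 0.495)
t=2.800: state=(-1.664, 0.611)
t=3.000: state=(-1.532, 0.715)
t=3.200: state=(-1.378, 0.826)
t=3.400: state=(-1.200, 0.960)
t=3.600: state=(-0.991, 1.135)
t=3.650: state=(-0.933, 1.188)
next step: t=3.660: state=(-0.921, 1.199) — y has crossed 1.19
linear interpolation between t=3.650 (1.18772) and t=3.660 (1.19875) → t≈3.652

t = 3.652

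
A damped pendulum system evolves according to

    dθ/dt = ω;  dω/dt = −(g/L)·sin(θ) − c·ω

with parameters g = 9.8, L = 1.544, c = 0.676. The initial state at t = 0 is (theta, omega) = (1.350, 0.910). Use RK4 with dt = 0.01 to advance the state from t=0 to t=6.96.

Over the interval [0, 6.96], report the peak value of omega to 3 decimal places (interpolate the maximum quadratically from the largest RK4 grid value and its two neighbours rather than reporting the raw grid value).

max omega = 1.716

t=0.000: state=(1.350, 0.910)
step 1 (dt=0.01): k1=(0.910, -6.808), k2=(0.876, -6.791), k3=(0.876, -6.791), k4=(0.842, -6.774); state += dt/6·(k1+2k2+2k3+k4)
t=0.010: state=(1.359, 0.842)
t=0.020: state=(1.367, 0.775)
t=0.030: state=(1.374, 0.707)
continuing one RK4 step at a time; state shown every 25 steps (Δt=0.25):
t=0.250: state=(1.375, -0.669)
t=0.500: state=(1.041, -1.934)
t=0.750: state=(0.456, -2.619)
t=1.000: state=(-0.190, -2.381)
t=1.250: state=(-0.670, -1.372)
t=1.500: state=(-0.856, -0.121)
t=1.750: state=(-0.744, 0.966)
t=2.000: state=(-0.410, 1.619)
t=2.250: state=(0.012, 1.646)
t=2.500: state=(0.364, 1.094)
t=2.750: state=(0.536, 0.264)
t=3.000: state=(0.500, -0.520)
t=3.250: state=(0.300, -1.017)
t=3.500: state=(0.027, -1.093)
t=3.750: state=(-0.213, -0.773)
t=4.000: state=(-0.341, -0.236)
t=4.250: state=(-0.331, 0.298)
t=4.500: state=(-0.208, 0.648)
t=4.750: state=(-0.031, 0.719)
t=5.000: state=(0.129, 0.526)
t=5.250: state=(0.219, 0.179)
t=5.500: state=(0.218, -0.176)
t=5.750: state=(0.141, -0.415)
t=6.000: state=(0.026, -0.472)
t=6.250: state=(-0.080, -0.353)
t=6.500: state=(-0.142, -0.129)
t=6.750: state=(-0.144, 0.106)
t=6.960: state=(-0.105, 0.249)
largest grid value and its neighbours: omega(2.120)=1.71467, omega(2.130)=1.71566, omega(2.140)=1.71557
parabola through these three points peaks at t≈2.134 with omega≈1.71575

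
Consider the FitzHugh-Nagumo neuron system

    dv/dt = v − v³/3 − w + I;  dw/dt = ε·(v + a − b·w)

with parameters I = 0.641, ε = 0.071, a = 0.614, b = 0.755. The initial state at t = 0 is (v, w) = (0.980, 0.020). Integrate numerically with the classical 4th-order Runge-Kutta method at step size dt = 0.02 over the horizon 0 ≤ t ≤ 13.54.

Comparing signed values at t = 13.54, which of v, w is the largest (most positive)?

largest component: w

t=0.000: state=(0.980, 0.020)
step 1 (dt=0.02): k1=(1.287, 0.112), k2=(1.286, 0.113), k3=(1.286, 0.113), k4=(1.285, 0.114); state += dt/6·(k1+2k2+2k3+k4)
t=0.020: state=(1.006, 0.022)
t=0.040: state=(1.031, 0.025)
t=0.060: state=(1.057, 0.027)
continuing one RK4 step at a time; state shown every 25 steps (Δt=0.5):
t=0.500: state=(1.547, 0.086)
t=1.000: state=(1.822, 0.165)
t=1.500: state=(1.889, 0.248)
t=2.000: state=(1.885, 0.329)
t=2.500: state=(1.862, 0.407)
t=3.000: state=(1.832, 0.483)
t=3.500: state=(1.802, 0.555)
t=4.000: state=(1.771, 0.624)
t=4.500: state=(1.739, 0.691)
t=5.000: state=(1.707, 0.754)
t=5.500: state=(1.675, 0.815)
t=6.000: state=(1.642, 0.873)
t=6.500: state=(1.609, 0.929)
t=7.000: state=(1.575, 0.981)
t=7.500: state=(1.541, 1.031)
t=8.000: state=(1.506, 1.079)
t=8.500: state=(1.470, 1.124)
t=9.000: state=(1.434, 1.167)
t=9.500: state=(1.396, 1.207)
t=10.000: state=(1.357, 1.245)
t=10.500: state=(1.316, 1.280)
t=11.000: state=(1.274, 1.313)
t=11.500: state=(1.229, 1.344)
t=12.000: state=(1.181, 1.372)
t=12.500: state=(1.129, 1.398)
t=13.000: state=(1.073, 1.421)
t=13.500: state=(1.010, 1.441)
t=13.540: state=(1.005, 1.443)
compare at T: v=1.005, w=1.443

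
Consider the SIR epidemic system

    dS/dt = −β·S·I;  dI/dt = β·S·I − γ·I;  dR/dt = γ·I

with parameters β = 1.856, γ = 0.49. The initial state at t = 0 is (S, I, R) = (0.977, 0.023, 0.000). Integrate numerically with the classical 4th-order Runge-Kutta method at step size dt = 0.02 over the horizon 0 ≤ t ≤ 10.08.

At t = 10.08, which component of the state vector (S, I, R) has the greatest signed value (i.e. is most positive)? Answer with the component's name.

t=0.000: state=(0.977, 0.023, 0.000)
step 1 (dt=0.02): k1=(-0.042, 0.030, 0.011), k2=(-0.042, 0.031, 0.011), k3=(-0.042, 0.031, 0.011), k4=(-0.043, 0.031, 0.012); state += dt/6·(k1+2k2+2k3+k4)
t=0.020: state=(0.976, 0.024, 0.000)
t=0.040: state=(0.975, 0.024, 0.000)
t=0.060: state=(0.974, 0.025, 0.001)
continuing one RK4 step at a time; state shown every 25 steps (Δt=0.5):
t=0.500: state=(0.948, 0.044, 0.008)
t=1.000: state=(0.896, 0.081, 0.023)
t=1.500: state=(0.810, 0.141, 0.050)
t=2.000: state=(0.685, 0.221, 0.094)
t=2.500: state=(0.536, 0.305, 0.158)
t=3.000: state=(0.392, 0.367, 0.241)
t=3.500: state=(0.275, 0.390, 0.335)
t=4.000: state=(0.192, 0.378, 0.430)
t=4.500: state=(0.137, 0.344, 0.519)
t=5.000: state=(0.102, 0.301, 0.598)
t=5.500: state=(0.078, 0.256, 0.666)
t=6.000: state=(0.063, 0.214, 0.723)
t=6.500: state=(0.053, 0.176, 0.771)
t=7.000: state=(0.045, 0.144, 0.810)
t=7.500: state=(0.040, 0.118, 0.842)
t=8.000: state=(0.036, 0.095, 0.868)
t=8.500: state=(0.034, 0.077, 0.889)
t=9.000: state=(0.032, 0.062, 0.906)
t=9.500: state=(0.030, 0.050, 0.920)
t=10.000: state=(0.029, 0.040, 0.931)
t=10.080: state=(0.029, 0.039, 0.933)
compare at T: S=0.029, I=0.039, R=0.933

largest component: R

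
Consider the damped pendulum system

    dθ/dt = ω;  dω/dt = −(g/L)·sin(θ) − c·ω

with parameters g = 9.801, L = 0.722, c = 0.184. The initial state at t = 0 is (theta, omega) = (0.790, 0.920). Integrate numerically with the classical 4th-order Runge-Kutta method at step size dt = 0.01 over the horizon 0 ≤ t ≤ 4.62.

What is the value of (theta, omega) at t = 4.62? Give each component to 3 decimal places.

(theta, omega) = (-0.488, 0.905)

t=0.000: state=(0.790, 0.920)
step 1 (dt=0.01): k1=(0.920, -9.812), k2=(0.871, -9.847), k3=(0.871, -9.845), k4=(0.822, -9.877); state += dt/6·(k1+2k2+2k3+k4)
t=0.010: state=(0.799, 0.822)
t=0.020: state=(0.806, 0.722)
t=0.030: state=(0.813, 0.623)
continuing one RK4 step at a time; state shown every 20 steps (Δt=0.2):
t=0.200: state=(0.775, -1.054)
t=0.400: state=(0.401, -2.537)
t=0.600: state=(-0.155, -2.774)
t=0.800: state=(-0.614, -1.631)
t=1.000: state=(-0.763, 0.183)
t=1.200: state=(-0.550, 1.858)
t=1.400: state=(-0.080, 2.639)
t=1.600: state=(0.413, 2.077)
t=1.800: state=(0.686, 0.554)
t=2.000: state=(0.623, -1.148)
t=2.200: state=(0.264, -2.288)
t=2.400: state=(-0.213, -2.269)
t=2.600: state=(-0.567, -1.130)
t=2.800: state=(-0.634, 0.476)
t=3.000: state=(-0.394, 1.816)
t=3.200: state=(0.031, 2.244)
t=3.400: state=(0.425, 1.530)
t=3.600: state=(0.596, 0.117)
t=3.800: state=(0.472, -1.296)
t=4.000: state=(0.122, -2.054)
t=4.200: state=(-0.278, -1.757)
t=4.400: state=(-0.524, -0.608)
t=4.600: state=(-0.505, 0.779)
t=4.620: state=(-0.488, 0.905)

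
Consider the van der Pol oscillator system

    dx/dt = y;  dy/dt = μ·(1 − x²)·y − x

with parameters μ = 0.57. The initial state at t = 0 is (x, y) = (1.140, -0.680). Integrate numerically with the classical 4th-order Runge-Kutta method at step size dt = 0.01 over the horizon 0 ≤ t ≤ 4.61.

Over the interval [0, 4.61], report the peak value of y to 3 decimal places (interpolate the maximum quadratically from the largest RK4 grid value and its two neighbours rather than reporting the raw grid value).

t=0.000: state=(1.140, -0.680)
step 1 (dt=0.01): k1=(-0.680, -1.024), k2=(-0.685, -1.023), k3=(-0.685, -1.023), k4=(-0.690, -1.021); state += dt/6·(k1+2k2+2k3+k4)
t=0.010: state=(1.133, -0.690)
t=0.020: state=(1.126, -0.700)
t=0.030: state=(1.119, -0.711)
continuing one RK4 step at a time; state shown every 20 steps (Δt=0.2):
t=0.200: state=(0.984, -0.882)
t=0.400: state=(0.787, -1.083)
t=0.600: state=(0.550, -1.292)
t=0.800: state=(0.270, -1.506)
t=1.000: state=(-0.052, -1.708)
t=1.200: state=(-0.409, -1.854)
t=1.400: state=(-0.784, -1.869)
t=1.600: state=(-1.144, -1.688)
t=1.800: state=(-1.446, -1.310)
t=2.000: state=(-1.660, -0.825)
t=2.200: state=(-1.777, -0.349)
t=2.400: state=(-1.806, 0.046)
t=2.600: state=(-1.764, 0.353)
t=2.800: state=(-1.669, 0.591)
t=3.000: state=(-1.531, 0.789)
t=3.200: state=(-1.355, 0.969)
t=3.400: state=(-1.143, 1.151)
t=3.600: state=(-0.893, 1.350)
t=3.800: state=(-0.601, 1.572)
t=4.000: state=(-0.263, 1.815)
t=4.200: state=(0.124, 2.046)
t=4.400: state=(0.550, 2.191)
t=4.600: state=(0.987, 2.135)
t=4.610: state=(1.008, 2.125)
largest grid value and its neighbours: y(4.450)=2.19994, y(4.460)=2.20013, y(4.470)=2.19973
parabola through these three points peaks at t≈4.458 with y≈2.20014

max y = 2.200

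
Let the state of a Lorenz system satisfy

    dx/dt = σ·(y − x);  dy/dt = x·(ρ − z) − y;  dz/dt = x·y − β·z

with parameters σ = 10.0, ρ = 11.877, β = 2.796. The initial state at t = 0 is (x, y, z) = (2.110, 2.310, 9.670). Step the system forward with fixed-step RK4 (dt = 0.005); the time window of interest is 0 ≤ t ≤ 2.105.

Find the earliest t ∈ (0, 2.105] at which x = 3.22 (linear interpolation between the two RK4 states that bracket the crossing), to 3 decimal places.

t = 0.233

t=0.000: state=(2.110, 2.310, 9.670)
step 1 (dt=0.005): k1=(2.000, 2.347, -22.163), k2=(2.009, 2.469, -21.984), k3=(2.012, 2.468, -21.985), k4=(2.023, 2.590, -21.806); state += dt/6·(k1+2k2+2k3+k4)
t=0.005: state=(2.120, 2.322, 9.560)
t=0.010: state=(2.130, 2.336, 9.452)
t=0.015: state=(2.141, 2.351, 9.346)
continuing one RK4 step at a time; state shown every 20 steps (Δt=0.1):
t=0.100: state=(2.385, 2.777, 7.803)
t=0.200: state=(2.949, 3.705, 6.649)
t=0.230: state=(3.195, 4.079, 6.458)
next step: t=0.235: state=(3.240, 4.146, 6.434) — x has crossed 3.22
linear interpolation between t=0.230 (3.19513) and t=0.235 (3.23989) → t≈0.233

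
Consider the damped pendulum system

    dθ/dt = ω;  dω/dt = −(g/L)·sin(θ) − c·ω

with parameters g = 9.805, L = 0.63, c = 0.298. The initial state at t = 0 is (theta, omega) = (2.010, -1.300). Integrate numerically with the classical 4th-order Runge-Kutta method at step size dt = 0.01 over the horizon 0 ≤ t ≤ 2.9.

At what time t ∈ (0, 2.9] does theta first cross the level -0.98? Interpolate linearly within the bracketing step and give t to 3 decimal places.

t = 0.633

t=0.000: state=(2.010, -1.300)
step 1 (dt=0.01): k1=(-1.300, -13.699), k2=(-1.368, -13.721), k3=(-1.369, -13.723), k4=(-1.437, -13.747); state += dt/6·(k1+2k2+2k3+k4)
t=0.010: state=(1.996, -1.437)
t=0.020: state=(1.981, -1.575)
t=0.030: state=(1.965, -1.713)
continuing one RK4 step at a time; state shown every 10 steps (Δt=0.1):
t=0.100: state=(1.811, -2.700)
t=0.200: state=(1.468, -4.141)
t=0.300: state=(0.986, -5.455)
t=0.400: state=(0.394, -6.263)
t=0.500: state=(-0.237, -6.195)
t=0.600: state=(-0.815, -5.242)
t=0.630: state=(-0.966, -4.834)
next step: t=0.640: state=(-1.013, -4.690) — theta has crossed -0.98
linear interpolation between t=0.630 (-0.96580) and t=0.640 (-1.01342) → t≈0.633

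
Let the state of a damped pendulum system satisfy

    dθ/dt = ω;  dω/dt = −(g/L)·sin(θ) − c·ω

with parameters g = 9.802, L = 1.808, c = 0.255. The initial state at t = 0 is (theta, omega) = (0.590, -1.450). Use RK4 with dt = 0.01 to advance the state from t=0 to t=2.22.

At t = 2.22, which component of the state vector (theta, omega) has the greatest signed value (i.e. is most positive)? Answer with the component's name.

t=0.000: state=(0.590, -1.450)
step 1 (dt=0.01): k1=(-1.450, -2.647), k2=(-1.463, -2.610), k3=(-1.463, -2.610), k4=(-1.476, -2.574); state += dt/6·(k1+2k2+2k3+k4)
t=0.010: state=(0.575, -1.476)
t=0.020: state=(0.560, -1.501)
t=0.030: state=(0.545, -1.526)
continuing one RK4 step at a time; state shown every 10 steps (Δt=0.1):
t=0.100: state=(0.433, -1.676)
t=0.200: state=(0.258, -1.815)
t=0.300: state=(0.073, -1.857)
t=0.400: state=(-0.110, -1.800)
t=0.500: state=(-0.284, -1.649)
t=0.600: state=(-0.438, -1.418)
t=0.700: state=(-0.565, -1.124)
t=0.800: state=(-0.661, -0.786)
t=0.900: state=(-0.722, -0.424)
t=1.000: state=(-0.746, -0.054)
t=1.100: state=(-0.733, 0.309)
t=1.200: state=(-0.684, 0.651)
t=1.300: state=(-0.604, 0.957)
t=1.400: state=(-0.495, 1.213)
t=1.500: state=(-0.363, 1.406)
t=1.600: state=(-0.216, 1.523)
t=1.700: state=(-0.061, 1.559)
t=1.800: state=(0.093, 1.511)
t=1.900: state=(0.238, 1.384)
t=2.000: state=(0.367, 1.188)
t=2.100: state=(0.474, 0.939)
t=2.200: state=(0.554, 0.651)
t=2.220: state=(0.566, 0.590)
compare at T: theta=0.566, omega=0.590

largest component: omega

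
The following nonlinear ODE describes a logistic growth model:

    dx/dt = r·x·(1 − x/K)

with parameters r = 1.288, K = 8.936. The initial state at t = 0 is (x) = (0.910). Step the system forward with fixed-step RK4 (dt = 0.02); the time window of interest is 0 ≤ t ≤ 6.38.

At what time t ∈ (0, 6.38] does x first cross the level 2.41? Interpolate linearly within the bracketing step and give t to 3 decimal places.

t = 0.917

t=0.000: state=(0.910)
step 1 (dt=0.02): k1=(1.053), k2=(1.064), k3=(1.064), k4=(1.074); state += dt/6·(k1+2k2+2k3+k4)
t=0.020: state=(0.931)
t=0.040: state=(0.953)
t=0.060: state=(0.975)
continuing one RK4 step at a time; state shown every 25 steps (Δt=0.5):
t=0.500: state=(1.587)
t=0.900: state=(2.372)
next step: t=0.920: state=(2.417) — x has crossed 2.41
linear interpolation between t=0.900 (2.37212) and t=0.920 (2.41728) → t≈0.917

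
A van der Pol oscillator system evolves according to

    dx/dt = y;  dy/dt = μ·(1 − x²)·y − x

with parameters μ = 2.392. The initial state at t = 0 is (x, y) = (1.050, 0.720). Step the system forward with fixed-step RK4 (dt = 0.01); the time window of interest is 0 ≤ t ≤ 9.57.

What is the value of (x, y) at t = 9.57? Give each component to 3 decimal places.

t=0.000: state=(1.050, 0.720)
step 1 (dt=0.01): k1=(0.720, -1.227), k2=(0.714, -1.242), k3=(0.714, -1.241), k4=(0.708, -1.256); state += dt/6·(k1+2k2+2k3+k4)
t=0.010: state=(1.057, 0.708)
t=0.020: state=(1.064, 0.695)
t=0.030: state=(1.071, 0.682)
continuing one RK4 step at a time; state shown every 50 steps (Δt=0.5):
t=0.500: state=(1.230, 0.005)
t=1.000: state=(1.103, -0.479)
t=1.500: state=(0.735, -1.077)
t=2.000: state=(-0.216, -3.201)
t=2.500: state=(-1.878, -1.334)
t=3.000: state=(-1.968, 0.233)
t=3.500: state=(-1.827, 0.310)
t=4.000: state=(-1.660, 0.364)
t=4.500: state=(-1.458, 0.453)
t=5.000: state=(-1.192, 0.635)
t=5.500: state=(-0.770, 1.159)
t=6.000: state=(0.235, 3.369)
t=6.500: state=(1.915, 1.210)
t=7.000: state=(1.981, -0.237)
t=7.500: state=(1.842, -0.306)
t=8.000: state=(1.676, -0.358)
t=8.500: state=(1.478, -0.442)
t=9.000: state=(1.221, -0.611)
t=9.500: state=(0.822, -1.077)
t=9.570: state=(0.742, -1.206)

(x, y) = (0.742, -1.206)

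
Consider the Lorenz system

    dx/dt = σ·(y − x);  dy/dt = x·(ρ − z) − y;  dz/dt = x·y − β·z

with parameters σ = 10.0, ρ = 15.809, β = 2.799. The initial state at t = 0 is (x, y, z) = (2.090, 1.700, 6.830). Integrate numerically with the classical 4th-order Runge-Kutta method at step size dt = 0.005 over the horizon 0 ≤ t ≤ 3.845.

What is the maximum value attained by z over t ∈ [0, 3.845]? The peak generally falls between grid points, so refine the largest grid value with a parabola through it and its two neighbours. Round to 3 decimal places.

max z = 21.899

t=0.000: state=(2.090, 1.700, 6.830)
step 1 (dt=0.005): k1=(-3.900, 17.066, -15.564), k2=(-3.376, 17.017, -15.383), k3=(-3.390, 17.028, -15.382), k4=(-2.879, 16.988, -15.201); state += dt/6·(k1+2k2+2k3+k4)
t=0.005: state=(2.073, 1.785, 6.753)
t=0.010: state=(2.061, 1.870, 6.678)
t=0.015: state=(2.054, 1.955, 6.605)
continuing one RK4 step at a time; state shown every 40 steps (Δt=0.2):
t=0.200: state=(4.118, 6.350, 5.704)
t=0.400: state=(10.215, 12.577, 15.578)
t=0.600: state=(6.606, 2.576, 20.060)
t=0.800: state=(2.123, 1.549, 12.304)
t=1.000: state=(2.685, 3.694, 7.894)
t=1.200: state=(6.465, 9.247, 9.156)
t=1.400: state=(9.925, 8.784, 19.897)
t=1.600: state=(4.501, 2.287, 16.534)
t=1.800: state=(2.931, 3.256, 10.694)
t=2.000: state=(5.196, 7.130, 9.280)
t=2.200: state=(9.199, 10.113, 16.433)
t=2.400: state=(6.419, 3.964, 18.173)
t=2.600: state=(3.683, 3.483, 12.664)
t=2.800: state=(5.005, 6.423, 10.380)
t=3.000: state=(8.322, 9.506, 14.975)
t=3.200: state=(7.145, 5.245, 18.094)
t=3.400: state=(4.417, 3.960, 13.759)
t=3.600: state=(5.172, 6.256, 11.408)
t=3.800: state=(7.792, 8.806, 14.622)
t=3.845: state=(8.135, 8.615, 15.844)
largest grid value and its neighbours: z(0.520)=21.89593, z(0.525)=21.89734, z(0.530)=21.87826
parabola through these three points peaks at t≈0.523 with z≈21.89925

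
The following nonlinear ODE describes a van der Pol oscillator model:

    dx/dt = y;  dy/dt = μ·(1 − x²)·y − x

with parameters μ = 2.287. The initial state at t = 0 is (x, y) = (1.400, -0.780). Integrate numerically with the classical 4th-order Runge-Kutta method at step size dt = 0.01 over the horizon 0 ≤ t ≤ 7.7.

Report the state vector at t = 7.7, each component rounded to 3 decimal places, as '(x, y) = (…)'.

(x, y) = (1.458, -0.469)

t=0.000: state=(1.400, -0.780)
step 1 (dt=0.01): k1=(-0.780, 0.313), k2=(-0.778, 0.294), k3=(-0.779, 0.294), k4=(-0.777, 0.275); state += dt/6·(k1+2k2+2k3+k4)
t=0.010: state=(1.392, -0.777)
t=0.020: state=(1.384, -0.774)
t=0.030: state=(1.377, -0.772)
continuing one RK4 step at a time; state shown every 25 steps (Δt=0.25):
t=0.250: state=(1.207, -0.796)
t=0.500: state=(0.990, -0.967)
t=0.750: state=(0.705, -1.360)
t=1.000: state=(0.271, -2.227)
t=1.250: state=(-0.476, -3.820)
t=1.500: state=(-1.485, -3.468)
t=1.750: state=(-1.981, -0.727)
t=2.000: state=(-2.029, 0.112)
t=2.250: state=(-1.978, 0.260)
t=2.500: state=(-1.907, 0.299)
t=2.750: state=(-1.829, 0.323)
t=3.000: state=(-1.745, 0.349)
t=3.250: state=(-1.654, 0.380)
t=3.500: state=(-1.554, 0.422)
t=3.750: state=(-1.442, 0.477)
t=4.000: state=(-1.314, 0.557)
t=4.250: state=(-1.160, 0.680)
t=4.500: state=(-0.967, 0.888)
t=4.750: state=(-0.701, 1.279)
t=5.000: state=(-0.292, 2.100)
t=5.250: state=(0.413, 3.633)
t=5.500: state=(1.408, 3.608)
t=5.750: state=(1.952, 0.875)
t=6.000: state=(2.019, -0.082)
t=6.250: state=(1.972, -0.255)
t=6.500: state=(1.902, -0.299)
t=6.750: state=(1.824, -0.324)
t=7.000: state=(1.739, -0.351)
t=7.250: state=(1.648, -0.383)
t=7.500: state=(1.547, -0.425)
t=7.700: state=(1.458, -0.469)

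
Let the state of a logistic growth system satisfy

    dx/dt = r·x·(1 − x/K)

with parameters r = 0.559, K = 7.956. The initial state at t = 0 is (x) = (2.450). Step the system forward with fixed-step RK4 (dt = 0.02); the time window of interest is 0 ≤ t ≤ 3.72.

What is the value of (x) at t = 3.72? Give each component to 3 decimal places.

(x) = (6.211)

t=0.000: state=(2.450)
step 1 (dt=0.02): k1=(0.948), k2=(0.950), k3=(0.950), k4=(0.952); state += dt/6·(k1+2k2+2k3+k4)
t=0.020: state=(2.469)
t=0.040: state=(2.488)
t=0.060: state=(2.507)
continuing one RK4 step at a time; state shown every 10 steps (Δt=0.2):
t=0.200: state=(2.644)
t=0.400: state=(2.844)
t=0.600: state=(3.052)
t=0.800: state=(3.265)
t=1.000: state=(3.482)
t=1.200: state=(3.702)
t=1.400: state=(3.924)
t=1.600: state=(4.146)
t=1.800: state=(4.367)
t=2.000: state=(4.586)
t=2.200: state=(4.801)
t=2.400: state=(5.012)
t=2.600: state=(5.216)
t=2.800: state=(5.413)
t=3.000: state=(5.602)
t=3.200: state=(5.783)
t=3.400: state=(5.955)
t=3.600: state=(6.118)
t=3.720: state=(6.211)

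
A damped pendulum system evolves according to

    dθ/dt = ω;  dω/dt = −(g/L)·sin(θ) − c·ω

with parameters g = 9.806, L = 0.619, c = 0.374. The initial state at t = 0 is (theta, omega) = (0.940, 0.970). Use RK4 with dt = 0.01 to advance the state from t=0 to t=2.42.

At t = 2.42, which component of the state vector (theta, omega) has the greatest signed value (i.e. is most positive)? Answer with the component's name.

largest component: theta

t=0.000: state=(0.940, 0.970)
step 1 (dt=0.01): k1=(0.970, -13.156), k2=(0.904, -13.176), k3=(0.904, -13.173), k4=(0.838, -13.191); state += dt/6·(k1+2k2+2k3+k4)
t=0.010: state=(0.949, 0.838)
t=0.020: state=(0.957, 0.706)
t=0.030: state=(0.963, 0.574)
continuing one RK4 step at a time; state shown every 10 steps (Δt=0.1):
t=0.100: state=(0.971, -0.345)
t=0.200: state=(0.874, -1.581)
t=0.300: state=(0.662, -2.609)
t=0.400: state=(0.364, -3.280)
t=0.500: state=(0.022, -3.457)
t=0.600: state=(-0.310, -3.102)
t=0.700: state=(-0.583, -2.308)
t=0.800: state=(-0.762, -1.245)
t=0.900: state=(-0.829, -0.078)
t=1.000: state=(-0.779, 1.055)
t=1.100: state=(-0.623, 2.027)
t=1.200: state=(-0.383, 2.708)
t=1.300: state=(-0.095, 2.978)
t=1.400: state=(0.197, 2.786)
t=1.500: state=(0.448, 2.184)
t=1.600: state=(0.624, 1.300)
t=1.700: state=(0.704, 0.284)
t=1.800: state=(0.681, -0.729)
t=1.900: state=(0.562, -1.616)
t=2.000: state=(0.366, -2.258)
t=2.100: state=(0.122, -2.552)
t=2.200: state=(-0.131, -2.449)
t=2.300: state=(-0.355, -1.979)
t=2.400: state=(-0.518, -1.240)
t=2.420: state=(-0.541, -1.071)
compare at T: theta=-0.541, omega=-1.071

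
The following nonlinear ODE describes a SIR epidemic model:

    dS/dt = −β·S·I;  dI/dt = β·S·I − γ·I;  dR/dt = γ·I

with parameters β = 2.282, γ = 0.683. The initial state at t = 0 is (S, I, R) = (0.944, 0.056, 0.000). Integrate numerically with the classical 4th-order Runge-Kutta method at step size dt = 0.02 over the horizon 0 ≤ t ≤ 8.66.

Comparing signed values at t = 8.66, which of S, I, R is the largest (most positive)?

t=0.000: state=(0.944, 0.056, 0.000)
step 1 (dt=0.02): k1=(-0.121, 0.082, 0.038), k2=(-0.122, 0.083, 0.039), k3=(-0.122, 0.083, 0.039), k4=(-0.124, 0.085, 0.039); state += dt/6·(k1+2k2+2k3+k4)
t=0.020: state=(0.942, 0.058, 0.001)
t=0.040: state=(0.939, 0.059, 0.002)
t=0.060: state=(0.936, 0.061, 0.002)
continuing one RK4 step at a time; state shown every 25 steps (Δt=0.5):
t=0.500: state=(0.860, 0.112, 0.028)
t=1.000: state=(0.723, 0.197, 0.080)
t=1.500: state=(0.547, 0.290, 0.163)
t=2.000: state=(0.378, 0.348, 0.274)
t=2.500: state=(0.252, 0.353, 0.395)
t=3.000: state=(0.172, 0.318, 0.510)
t=3.500: state=(0.123, 0.267, 0.610)
t=4.000: state=(0.093, 0.214, 0.692)
t=4.500: state=(0.075, 0.167, 0.757)
t=5.000: state=(0.064, 0.129, 0.808)
t=5.500: state=(0.056, 0.098, 0.846)
t=6.000: state=(0.051, 0.074, 0.875)
t=6.500: state=(0.047, 0.056, 0.897)
t=7.000: state=(0.045, 0.042, 0.914)
t=7.500: state=(0.043, 0.031, 0.926)
t=8.000: state=(0.041, 0.023, 0.935)
t=8.500: state=(0.041, 0.017, 0.942)
t=8.660: state=(0.040, 0.016, 0.944)
compare at T: S=0.040, I=0.016, R=0.944

largest component: R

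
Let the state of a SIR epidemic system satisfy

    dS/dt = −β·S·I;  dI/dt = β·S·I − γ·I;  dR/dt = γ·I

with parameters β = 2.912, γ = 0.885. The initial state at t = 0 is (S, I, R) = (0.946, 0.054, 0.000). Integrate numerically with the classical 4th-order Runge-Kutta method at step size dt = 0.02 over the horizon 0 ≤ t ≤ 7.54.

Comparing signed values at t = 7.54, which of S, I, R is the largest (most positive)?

largest component: R

t=0.000: state=(0.946, 0.054, 0.000)
step 1 (dt=0.02): k1=(-0.149, 0.101, 0.048), k2=(-0.151, 0.103, 0.049), k3=(-0.151, 0.103, 0.049), k4=(-0.154, 0.104, 0.050); state += dt/6·(k1+2k2+2k3+k4)
t=0.020: state=(0.943, 0.056, 0.001)
t=0.040: state=(0.940, 0.058, 0.002)
t=0.060: state=(0.937, 0.060, 0.003)
continuing one RK4 step at a time; state shown every 25 steps (Δt=0.5):
t=0.500: state=(0.834, 0.128, 0.038)
t=1.000: state=(0.638, 0.242, 0.120)
t=1.500: state=(0.416, 0.334, 0.250)
t=2.000: state=(0.251, 0.346, 0.403)
t=2.500: state=(0.157, 0.297, 0.547)
t=3.000: state=(0.107, 0.230, 0.663)
t=3.500: state=(0.080, 0.169, 0.751)
t=4.000: state=(0.065, 0.121, 0.815)
t=4.500: state=(0.056, 0.084, 0.860)
t=5.000: state=(0.050, 0.059, 0.891)
t=5.500: state=(0.047, 0.040, 0.913)
t=6.000: state=(0.045, 0.028, 0.928)
t=6.500: state=(0.043, 0.019, 0.938)
t=7.000: state=(0.042, 0.013, 0.945)
t=7.500: state=(0.042, 0.009, 0.950)
t=7.540: state=(0.042, 0.009, 0.950)
compare at T: S=0.042, I=0.009, R=0.950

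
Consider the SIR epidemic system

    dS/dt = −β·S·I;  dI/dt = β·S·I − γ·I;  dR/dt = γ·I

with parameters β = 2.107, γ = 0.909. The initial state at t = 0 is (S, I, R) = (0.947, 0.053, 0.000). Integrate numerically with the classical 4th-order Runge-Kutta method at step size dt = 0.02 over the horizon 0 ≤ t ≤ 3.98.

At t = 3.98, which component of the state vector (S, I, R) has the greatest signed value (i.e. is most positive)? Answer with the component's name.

t=0.000: state=(0.947, 0.053, 0.000)
step 1 (dt=0.02): k1=(-0.106, 0.058, 0.048), k2=(-0.107, 0.058, 0.049), k3=(-0.107, 0.058, 0.049), k4=(-0.108, 0.059, 0.049); state += dt/6·(k1+2k2+2k3+k4)
t=0.020: state=(0.945, 0.054, 0.001)
t=0.040: state=(0.943, 0.055, 0.002)
t=0.060: state=(0.940, 0.057, 0.003)
continuing one RK4 step at a time; state shown every 10 steps (Δt=0.2):
t=0.200: state=(0.924, 0.066, 0.011)
t=0.400: state=(0.896, 0.080, 0.024)
t=0.600: state=(0.863, 0.097, 0.040)
t=0.800: state=(0.825, 0.115, 0.059)
t=1.000: state=(0.783, 0.135, 0.082)
t=1.200: state=(0.737, 0.155, 0.108)
t=1.400: state=(0.687, 0.174, 0.138)
t=1.600: state=(0.636, 0.192, 0.172)
t=1.800: state=(0.585, 0.207, 0.208)
t=2.000: state=(0.534, 0.219, 0.247)
t=2.200: state=(0.486, 0.226, 0.287)
t=2.400: state=(0.442, 0.229, 0.329)
t=2.600: state=(0.401, 0.228, 0.370)
t=2.800: state=(0.365, 0.224, 0.412)
t=3.000: state=(0.332, 0.216, 0.452)
t=3.200: state=(0.304, 0.206, 0.490)
t=3.400: state=(0.280, 0.194, 0.526)
t=3.600: state=(0.258, 0.181, 0.560)
t=3.800: state=(0.240, 0.168, 0.592)
t=3.980: state=(0.226, 0.156, 0.619)
compare at T: S=0.226, I=0.156, R=0.619

largest component: R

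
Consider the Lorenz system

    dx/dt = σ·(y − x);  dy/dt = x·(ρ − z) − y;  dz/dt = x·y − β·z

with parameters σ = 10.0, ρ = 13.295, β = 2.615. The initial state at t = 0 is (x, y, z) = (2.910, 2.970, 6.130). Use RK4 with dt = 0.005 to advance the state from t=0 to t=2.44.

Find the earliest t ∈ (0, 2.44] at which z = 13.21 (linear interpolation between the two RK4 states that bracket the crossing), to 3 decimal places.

t=0.000: state=(2.910, 2.970, 6.130)
step 1 (dt=0.005): k1=(0.600, 17.880, -7.387), k2=(1.032, 17.900, -7.204), k3=(1.022, 17.906, -7.202), k4=(1.444, 17.932, -7.017); state += dt/6·(k1+2k2+2k3+k4)
t=0.005: state=(2.915, 3.060, 6.094)
t=0.010: state=(2.924, 3.149, 6.060)
t=0.015: state=(2.938, 3.240, 6.028)
continuing one RK4 step at a time; state shown every 20 steps (Δt=0.1):
t=0.100: state=(3.645, 4.929, 5.842)
t=0.200: state=(5.351, 7.423, 6.965)
t=0.300: state=(7.541, 9.615, 10.357)
t=0.355: state=(8.496, 9.785, 13.018)
next step: t=0.360: state=(8.558, 9.742, 13.262) — z has crossed 13.21
linear interpolation between t=0.355 (13.01758) and t=0.360 (13.26212) → t≈0.359

t = 0.359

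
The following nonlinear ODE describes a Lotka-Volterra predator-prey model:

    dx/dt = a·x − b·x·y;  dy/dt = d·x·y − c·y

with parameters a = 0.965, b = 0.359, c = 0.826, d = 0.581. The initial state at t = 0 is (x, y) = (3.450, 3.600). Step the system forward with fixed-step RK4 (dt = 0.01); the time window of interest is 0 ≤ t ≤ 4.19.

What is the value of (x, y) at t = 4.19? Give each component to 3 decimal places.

(x, y) = (0.572, 1.224)

t=0.000: state=(3.450, 3.600)
step 1 (dt=0.01): k1=(-1.130, 4.242), k2=(-1.154, 4.256), k3=(-1.154, 4.255), k4=(-1.178, 4.268); state += dt/6·(k1+2k2+2k3+k4)
t=0.010: state=(3.438, 3.643)
t=0.020: state=(3.426, 3.685)
t=0.030: state=(3.414, 3.728)
continuing one RK4 step at a time; state shown every 20 steps (Δt=0.2):
t=0.200: state=(3.132, 4.481)
t=0.400: state=(2.669, 5.326)
t=0.600: state=(2.154, 5.976)
t=0.800: state=(1.677, 6.324)
t=1.000: state=(1.288, 6.363)
t=1.200: state=(0.995, 6.153)
t=1.400: state=(0.786, 5.781)
t=1.600: state=(0.640, 5.321)
t=1.800: state=(0.539, 4.829)
t=2.000: state=(0.470, 4.339)
t=2.200: state=(0.425, 3.874)
t=2.400: state=(0.396, 3.444)
t=2.600: state=(0.381, 3.054)
t=2.800: state=(0.376, 2.705)
t=3.000: state=(0.379, 2.396)
t=3.200: state=(0.391, 2.124)
t=3.400: state=(0.411, 1.886)
t=3.600: state=(0.439, 1.680)
t=3.800: state=(0.475, 1.502)
t=4.000: state=(0.520, 1.349)
t=4.190: state=(0.572, 1.224)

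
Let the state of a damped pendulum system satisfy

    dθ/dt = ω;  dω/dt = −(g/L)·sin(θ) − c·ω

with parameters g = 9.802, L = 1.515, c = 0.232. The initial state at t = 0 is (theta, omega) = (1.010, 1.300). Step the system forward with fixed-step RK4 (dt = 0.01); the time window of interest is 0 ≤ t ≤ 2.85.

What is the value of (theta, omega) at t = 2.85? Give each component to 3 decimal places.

(theta, omega) = (0.835, 0.026)

t=0.000: state=(1.010, 1.300)
step 1 (dt=0.01): k1=(1.300, -5.781), k2=(1.271, -5.796), k3=(1.271, -5.796), k4=(1.242, -5.810); state += dt/6·(k1+2k2+2k3+k4)
t=0.010: state=(1.023, 1.242)
t=0.020: state=(1.035, 1.184)
t=0.030: state=(1.046, 1.125)
continuing one RK4 step at a time; state shown every 10 steps (Δt=0.1):
t=0.100: state=(1.111, 0.711)
t=0.200: state=(1.152, 0.114)
t=0.300: state=(1.134, -0.471)
t=0.400: state=(1.059, -1.031)
t=0.500: state=(0.929, -1.544)
t=0.600: state=(0.752, -1.986)
t=0.700: state=(0.536, -2.325)
t=0.800: state=(0.292, -2.529)
t=0.900: state=(0.035, -2.574)
t=1.000: state=(-0.218, -2.456)
t=1.100: state=(-0.451, -2.189)
t=1.200: state=(-0.652, -1.802)
t=1.300: state=(-0.809, -1.333)
t=1.400: state=(-0.916, -0.815)
t=1.500: state=(-0.971, -0.277)
t=1.600: state=(-0.972, 0.260)
t=1.700: state=(-0.920, 0.774)
t=1.800: state=(-0.818, 1.246)
t=1.900: state=(-0.673, 1.652)
t=2.000: state=(-0.491, 1.967)
t=2.100: state=(-0.284, 2.163)
t=2.200: state=(-0.063, 2.224)
t=2.300: state=(0.156, 2.142)
t=2.400: state=(0.361, 1.928)
t=2.500: state=(0.539, 1.605)
t=2.600: state=(0.679, 1.201)
t=2.700: state=(0.777, 0.746)
t=2.800: state=(0.828, 0.267)
t=2.850: state=(0.835, 0.026)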